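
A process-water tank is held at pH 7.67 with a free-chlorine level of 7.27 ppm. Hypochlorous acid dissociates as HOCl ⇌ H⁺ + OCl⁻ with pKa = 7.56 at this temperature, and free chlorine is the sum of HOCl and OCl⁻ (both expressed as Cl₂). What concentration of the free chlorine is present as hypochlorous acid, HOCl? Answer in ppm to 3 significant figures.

[OCl⁻]/[HOCl] = 10^(pH − pKa) = 10^(7.67 − 7.56) = 10^0.11 = 1.288.
Fraction as HOCl = 1 / (1 + 1.288) = 0.437.
HOCl = 0.437 × 7.27 ppm = 3.177 ppm.

3.18 ppm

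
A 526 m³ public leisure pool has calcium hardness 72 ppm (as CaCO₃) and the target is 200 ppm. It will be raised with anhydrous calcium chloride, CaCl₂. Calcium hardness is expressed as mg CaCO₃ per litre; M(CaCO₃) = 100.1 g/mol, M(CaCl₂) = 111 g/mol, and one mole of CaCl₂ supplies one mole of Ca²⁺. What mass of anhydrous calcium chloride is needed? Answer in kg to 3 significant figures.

74.7 kg

Volume: 526 m³ = 526,000 L.
Hardness to add: (200 − 72) = 128 mg/L as CaCO₃ × 526,000 L = 67,330 g as CaCO₃.
Moles of Ca²⁺ (1 mol Ca²⁺ ≡ 1 mol CaCO₃): 67,330 / 100.1 g/mol = 672.6 mol.
Mass of CaCl₂: 672.6 × 111 = 74,660 g.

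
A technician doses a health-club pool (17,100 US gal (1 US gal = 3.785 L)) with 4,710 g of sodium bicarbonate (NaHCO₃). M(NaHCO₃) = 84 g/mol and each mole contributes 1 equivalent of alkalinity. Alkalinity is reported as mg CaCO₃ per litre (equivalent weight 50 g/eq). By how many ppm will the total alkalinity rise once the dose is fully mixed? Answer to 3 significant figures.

43.3 ppm

Volume: 17,100 US gal × 3.785 L/gal = 64,724 L.
Moles of NaHCO₃: 4,710 g ÷ 84 g/mol = 56.07 mol → 56.07 eq of alkalinity.
As CaCO₃: 56.07 eq × 50 g/eq = 2804 g.
Rise: 2804 g / 64,724 L × 1000 = 43.32 mg/L.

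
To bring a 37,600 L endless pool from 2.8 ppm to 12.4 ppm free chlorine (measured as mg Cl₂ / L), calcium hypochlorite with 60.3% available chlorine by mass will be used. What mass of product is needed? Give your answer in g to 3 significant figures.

Chlorine deficit: 12.4 − 2.8 = 9.6 ppm = 9.6 mg/L as Cl₂.
Cl₂ equivalent needed: 9.6 mg/L × 37,600 L = 361,000 mg = 361 g.
Product at 60.3% available chlorine: 361 / 0.603 = 598.6 g.

599 g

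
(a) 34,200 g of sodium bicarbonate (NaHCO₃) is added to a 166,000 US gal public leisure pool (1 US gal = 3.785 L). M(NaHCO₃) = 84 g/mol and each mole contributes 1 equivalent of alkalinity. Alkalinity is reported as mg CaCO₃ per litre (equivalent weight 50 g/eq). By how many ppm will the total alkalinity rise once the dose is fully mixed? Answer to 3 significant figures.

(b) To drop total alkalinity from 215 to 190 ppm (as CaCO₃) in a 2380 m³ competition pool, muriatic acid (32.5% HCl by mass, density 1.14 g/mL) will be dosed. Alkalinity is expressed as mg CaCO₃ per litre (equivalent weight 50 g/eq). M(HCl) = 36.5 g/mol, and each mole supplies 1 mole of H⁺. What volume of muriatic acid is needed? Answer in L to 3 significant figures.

(a) 32.4 ppm; (b) 117 L

(a) Volume: 166,000 US gal × 3.785 L/gal = 628,310 L.
(a) Moles of NaHCO₃: 34,200 g ÷ 84 g/mol = 407.1 mol → 407.1 eq of alkalinity.
(a) As CaCO₃: 407.1 eq × 50 g/eq = 20,360 g.
(a) Rise: 20,360 g / 628,310 L × 1000 = 32.4 mg/L.

(b) Volume: 2380 m³ = 2,380,000 L.
(b) Alkalinity to neutralize: (215 − 190) = 25 mg/L as CaCO₃ × 2,380,000 L = 59,500 g as CaCO₃.
(b) Equivalents of H⁺ required: 59,500 ÷ 50 g/eq = 1190 eq = 1190 mol HCl.
(b) Mass of HCl: 1190 × 36.5 = 43,440 g.
(b) Mass of 32.5% solution: 43,440 / 0.325 = 133,600 g.
(b) Volume: 133,600 g ÷ 1.14 g/mL = 117,200 mL.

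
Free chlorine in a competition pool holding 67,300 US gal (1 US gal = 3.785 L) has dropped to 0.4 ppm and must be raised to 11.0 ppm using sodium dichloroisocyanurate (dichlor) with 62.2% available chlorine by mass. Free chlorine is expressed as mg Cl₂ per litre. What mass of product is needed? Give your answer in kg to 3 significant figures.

Volume: 67,300 US gal × 3.785 L/gal = 254,730 L.
Chlorine deficit: 11.0 − 0.4 = 10.6 ppm = 10.6 mg/L as Cl₂.
Cl₂ equivalent needed: 10.6 mg/L × 254,730 L = 2,700,000 mg = 2700 g.
Product at 62.2% available chlorine: 2700 / 0.622 = 4341 g.

4.34 kg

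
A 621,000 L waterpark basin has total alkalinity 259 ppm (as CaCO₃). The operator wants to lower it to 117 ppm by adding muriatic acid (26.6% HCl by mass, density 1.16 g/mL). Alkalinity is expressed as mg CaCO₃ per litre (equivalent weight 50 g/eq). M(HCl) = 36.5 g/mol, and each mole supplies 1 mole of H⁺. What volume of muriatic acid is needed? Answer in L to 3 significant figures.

Alkalinity to neutralize: (259 − 117) = 142 mg/L as CaCO₃ × 621,000 L = 88,180 g as CaCO₃.
Equivalents of H⁺ required: 88,180 ÷ 50 g/eq = 1764 eq = 1764 mol HCl.
Mass of HCl: 1764 × 36.5 = 64,370 g.
Mass of 26.6% solution: 64,370 / 0.266 = 242,000 g.
Volume: 242,000 g ÷ 1.16 g/mL = 208,600 mL.

209 L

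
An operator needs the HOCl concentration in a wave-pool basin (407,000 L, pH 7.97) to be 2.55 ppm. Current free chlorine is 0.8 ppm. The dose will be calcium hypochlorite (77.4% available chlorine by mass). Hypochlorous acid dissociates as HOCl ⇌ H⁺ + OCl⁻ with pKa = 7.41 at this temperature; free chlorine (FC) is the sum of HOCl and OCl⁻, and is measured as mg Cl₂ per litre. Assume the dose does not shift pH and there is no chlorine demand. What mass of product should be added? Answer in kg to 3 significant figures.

5.79 kg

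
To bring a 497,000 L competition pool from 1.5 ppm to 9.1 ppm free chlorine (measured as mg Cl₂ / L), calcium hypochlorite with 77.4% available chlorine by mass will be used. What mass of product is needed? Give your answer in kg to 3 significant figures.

Chlorine deficit: 9.1 − 1.5 = 7.6 ppm = 7.6 mg/L as Cl₂.
Cl₂ equivalent needed: 7.6 mg/L × 497,000 L = 3,777,000 mg = 3777 g.
Product at 77.4% available chlorine: 3777 / 0.774 = 4880 g.

4.88 kg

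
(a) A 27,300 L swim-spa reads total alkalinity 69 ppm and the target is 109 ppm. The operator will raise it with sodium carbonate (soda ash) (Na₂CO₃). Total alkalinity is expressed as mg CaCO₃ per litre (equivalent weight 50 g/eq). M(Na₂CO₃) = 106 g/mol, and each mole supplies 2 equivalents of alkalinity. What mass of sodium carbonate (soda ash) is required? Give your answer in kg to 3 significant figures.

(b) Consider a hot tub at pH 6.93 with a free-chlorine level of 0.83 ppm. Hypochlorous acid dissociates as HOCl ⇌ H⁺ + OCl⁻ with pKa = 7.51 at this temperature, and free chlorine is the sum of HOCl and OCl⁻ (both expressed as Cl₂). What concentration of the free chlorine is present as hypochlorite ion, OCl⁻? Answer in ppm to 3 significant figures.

(a) 1.16 kg; (b) 0.173 ppm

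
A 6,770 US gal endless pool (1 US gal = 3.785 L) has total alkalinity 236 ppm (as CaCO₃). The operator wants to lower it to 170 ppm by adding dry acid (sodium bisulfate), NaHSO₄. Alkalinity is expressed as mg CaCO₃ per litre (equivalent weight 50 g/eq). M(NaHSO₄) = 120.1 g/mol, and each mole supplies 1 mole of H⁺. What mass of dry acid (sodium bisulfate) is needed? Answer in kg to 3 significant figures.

Volume: 6,770 US gal × 3.785 L/gal = 25,624 L.
Alkalinity to neutralize: (236 − 170) = 66 mg/L as CaCO₃ × 25,624 L = 1691 g as CaCO₃.
Equivalents of H⁺ required: 1691 ÷ 50 g/eq = 33.82 eq = 33.82 mol NaHSO₄.
Mass of NaHSO₄: 33.82 × 120.1 = 4062 g.

4.06 kg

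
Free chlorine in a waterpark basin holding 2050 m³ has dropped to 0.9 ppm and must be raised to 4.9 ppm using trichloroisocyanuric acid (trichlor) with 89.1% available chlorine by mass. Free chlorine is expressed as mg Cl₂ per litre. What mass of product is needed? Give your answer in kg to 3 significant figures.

9.20 kg

Volume: 2050 m³ = 2,050,000 L.
Chlorine deficit: 4.9 − 0.9 = 4 ppm = 4 mg/L as Cl₂.
Cl₂ equivalent needed: 4 mg/L × 2,050,000 L = 8,200,000 mg = 8200 g.
Product at 89.1% available chlorine: 8200 / 0.891 = 9203 g.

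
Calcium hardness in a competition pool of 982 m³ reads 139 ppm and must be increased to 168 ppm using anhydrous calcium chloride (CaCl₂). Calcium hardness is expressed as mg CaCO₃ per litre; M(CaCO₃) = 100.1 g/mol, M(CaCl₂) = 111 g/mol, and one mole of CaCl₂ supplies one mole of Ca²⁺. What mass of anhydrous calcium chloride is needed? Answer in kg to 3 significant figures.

31.6 kg

Volume: 982 m³ = 982,000 L.
Hardness to add: (168 − 139) = 29 mg/L as CaCO₃ × 982,000 L = 28,480 g as CaCO₃.
Moles of Ca²⁺ (1 mol Ca²⁺ ≡ 1 mol CaCO₃): 28,480 / 100.1 g/mol = 284.5 mol.
Mass of CaCl₂: 284.5 × 111 = 31,580 g.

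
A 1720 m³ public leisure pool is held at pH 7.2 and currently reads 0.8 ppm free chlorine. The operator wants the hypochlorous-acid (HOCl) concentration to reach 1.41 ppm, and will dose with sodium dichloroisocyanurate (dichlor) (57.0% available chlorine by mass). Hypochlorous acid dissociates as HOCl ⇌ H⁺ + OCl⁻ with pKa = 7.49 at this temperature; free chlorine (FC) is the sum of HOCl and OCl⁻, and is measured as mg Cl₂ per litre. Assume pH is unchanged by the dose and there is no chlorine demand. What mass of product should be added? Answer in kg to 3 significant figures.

4.02 kg

Volume: 1720 m³ = 1,720,000 L.
[OCl⁻]/[HOCl] = 10^(pH − pKa) = 10^(7.2 − 7.49) = 0.5129; fraction as HOCl = 1/(1 + 0.5129) = 0.661.
Free chlorine required for 1.41 ppm HOCl: 1.41 / 0.661 = 2.133 ppm.
FC to add: 2.133 − 0.8 = 1.333 mg/L as Cl₂.
Cl₂ equivalent: 1.333 mg/L × 1,720,000 L = 2293 g.
Product at 57.0% available Cl: 2293 / 0.57 = 4023 g.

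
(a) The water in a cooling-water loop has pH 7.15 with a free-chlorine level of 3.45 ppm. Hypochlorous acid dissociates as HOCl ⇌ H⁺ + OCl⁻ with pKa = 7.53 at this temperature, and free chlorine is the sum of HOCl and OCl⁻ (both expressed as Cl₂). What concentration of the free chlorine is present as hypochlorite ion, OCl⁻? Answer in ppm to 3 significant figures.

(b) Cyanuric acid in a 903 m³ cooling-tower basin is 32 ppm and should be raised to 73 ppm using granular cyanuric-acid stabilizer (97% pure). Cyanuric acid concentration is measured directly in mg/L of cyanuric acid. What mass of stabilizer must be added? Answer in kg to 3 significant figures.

(a) [OCl⁻]/[HOCl] = 10^(pH − pKa) = 10^(7.15 − 7.53) = 10^-0.38 = 0.4169.
(a) Fraction as HOCl = 1 / (1 + 0.4169) = 0.7058.
(a) OCl⁻ = (1 − 0.7058) × 3.45 ppm = 1.015 ppm.

(b) Volume: 903 m³ = 903,000 L.
(b) CYA to add: (73 − 32) = 41 mg/L × 903,000 L = 37,020 g cyanuric acid.
(b) At 97% purity: 37,020 / 0.97 = 38,170 g product.

(a) 1.02 ppm; (b) 38.2 kg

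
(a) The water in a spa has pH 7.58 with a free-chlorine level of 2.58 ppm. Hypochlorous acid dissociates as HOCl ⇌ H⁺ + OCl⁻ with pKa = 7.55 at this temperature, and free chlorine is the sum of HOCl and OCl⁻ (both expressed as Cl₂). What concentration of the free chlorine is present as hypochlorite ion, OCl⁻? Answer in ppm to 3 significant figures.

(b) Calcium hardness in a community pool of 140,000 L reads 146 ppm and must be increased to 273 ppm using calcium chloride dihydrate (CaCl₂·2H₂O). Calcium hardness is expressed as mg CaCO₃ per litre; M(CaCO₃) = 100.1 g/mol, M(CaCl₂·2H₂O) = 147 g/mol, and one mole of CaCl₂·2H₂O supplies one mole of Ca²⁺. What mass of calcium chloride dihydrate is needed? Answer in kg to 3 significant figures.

(a) [OCl⁻]/[HOCl] = 10^(pH − pKa) = 10^(7.58 − 7.55) = 10^0.03 = 1.072.
(a) Fraction as HOCl = 1 / (1 + 1.072) = 0.4827.
(a) OCl⁻ = (1 − 0.4827) × 2.58 ppm = 1.335 ppm.

(b) Hardness to add: (273 − 146) = 127 mg/L as CaCO₃ × 140,000 L = 17,780 g as CaCO₃.
(b) Moles of Ca²⁺ (1 mol Ca²⁺ ≡ 1 mol CaCO₃): 17,780 / 100.1 g/mol = 177.6 mol.
(b) Mass of CaCl₂·2H₂O: 177.6 × 147 = 26,110 g.

(a) 1.33 ppm; (b) 26.1 kg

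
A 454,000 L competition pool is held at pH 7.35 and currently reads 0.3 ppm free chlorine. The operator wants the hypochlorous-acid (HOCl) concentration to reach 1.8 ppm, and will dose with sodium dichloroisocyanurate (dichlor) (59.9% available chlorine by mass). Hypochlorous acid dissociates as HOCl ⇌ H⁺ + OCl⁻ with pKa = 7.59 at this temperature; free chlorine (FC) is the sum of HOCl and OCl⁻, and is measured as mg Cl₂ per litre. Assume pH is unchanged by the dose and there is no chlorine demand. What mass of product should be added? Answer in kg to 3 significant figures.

[OCl⁻]/[HOCl] = 10^(pH − pKa) = 10^(7.35 − 7.59) = 0.5754; fraction as HOCl = 1/(1 + 0.5754) = 0.6347.
Free chlorine required for 1.8 ppm HOCl: 1.8 / 0.6347 = 2.836 ppm.
FC to add: 2.836 − 0.3 = 2.536 mg/L as Cl₂.
Cl₂ equivalent: 2.536 mg/L × 454,000 L = 1151 g.
Product at 59.9% available Cl: 1151 / 0.599 = 1922 g.

1.92 kg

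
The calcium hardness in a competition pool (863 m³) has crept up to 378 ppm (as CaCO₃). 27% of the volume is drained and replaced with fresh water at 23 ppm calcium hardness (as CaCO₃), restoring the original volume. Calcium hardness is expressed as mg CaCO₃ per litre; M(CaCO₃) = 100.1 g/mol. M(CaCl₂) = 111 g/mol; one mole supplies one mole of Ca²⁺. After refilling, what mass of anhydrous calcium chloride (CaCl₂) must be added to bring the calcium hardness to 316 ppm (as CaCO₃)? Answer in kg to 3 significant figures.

32.4 kg

Volume: 863 m³ = 863,000 L.
After draining 27% and refilling: 378 × 0.73 + 23 × 0.27 = 282.15 ppm.
Deficit to target: 316 − 282.15 = 33.85 mg/L.
As CaCO₃: 33.85 mg/L × 863,000 L = 29,210 g; ÷ 100.1 = 291.8 mol Ca²⁺.
Mass: 291.8 × 111 = 32,390 g.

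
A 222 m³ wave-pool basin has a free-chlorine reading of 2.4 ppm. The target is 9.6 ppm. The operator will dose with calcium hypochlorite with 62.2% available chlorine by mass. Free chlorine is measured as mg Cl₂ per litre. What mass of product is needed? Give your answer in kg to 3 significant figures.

Volume: 222 m³ = 222,000 L.
Chlorine deficit: 9.6 − 2.4 = 7.2 ppm = 7.2 mg/L as Cl₂.
Cl₂ equivalent needed: 7.2 mg/L × 222,000 L = 1,598,000 mg = 1598 g.
Product at 62.2% available chlorine: 1598 / 0.622 = 2570 g.

2.57 kg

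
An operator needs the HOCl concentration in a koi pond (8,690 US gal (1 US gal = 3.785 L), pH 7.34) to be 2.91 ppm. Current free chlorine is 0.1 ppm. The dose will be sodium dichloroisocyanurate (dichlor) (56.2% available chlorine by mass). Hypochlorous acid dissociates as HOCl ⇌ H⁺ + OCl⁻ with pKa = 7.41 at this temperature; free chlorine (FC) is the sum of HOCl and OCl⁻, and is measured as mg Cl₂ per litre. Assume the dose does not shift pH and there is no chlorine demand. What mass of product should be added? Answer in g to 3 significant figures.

309 g

Volume: 8,690 US gal × 3.785 L/gal = 32,892 L.
[OCl⁻]/[HOCl] = 10^(pH − pKa) = 10^(7.34 − 7.41) = 0.8511; fraction as HOCl = 1/(1 + 0.8511) = 0.5402.
Free chlorine required for 2.91 ppm HOCl: 2.91 / 0.5402 = 5.387 ppm.
FC to add: 5.387 − 0.1 = 5.287 mg/L as Cl₂.
Cl₂ equivalent: 5.287 mg/L × 32,892 L = 173.9 g.
Product at 56.2% available Cl: 173.9 / 0.562 = 309.4 g.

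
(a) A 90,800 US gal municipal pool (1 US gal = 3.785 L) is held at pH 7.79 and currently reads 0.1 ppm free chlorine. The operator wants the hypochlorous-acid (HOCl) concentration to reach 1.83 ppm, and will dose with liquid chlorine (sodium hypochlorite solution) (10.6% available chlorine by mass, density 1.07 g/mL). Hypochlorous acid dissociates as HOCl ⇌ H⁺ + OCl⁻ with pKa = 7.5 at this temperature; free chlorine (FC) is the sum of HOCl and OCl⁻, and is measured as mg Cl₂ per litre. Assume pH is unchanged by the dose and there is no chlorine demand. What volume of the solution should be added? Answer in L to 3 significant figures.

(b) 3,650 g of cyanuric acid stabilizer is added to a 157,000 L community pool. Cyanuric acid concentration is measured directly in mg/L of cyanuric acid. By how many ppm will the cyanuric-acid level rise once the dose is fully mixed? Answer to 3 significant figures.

(a) Volume: 90,800 US gal × 3.785 L/gal = 343,678 L.
(a) [OCl⁻]/[HOCl] = 10^(pH − pKa) = 10^(7.79 − 7.5) = 1.95; fraction as HOCl = 1/(1 + 1.95) = 0.339.
(a) Free chlorine required for 1.83 ppm HOCl: 1.83 / 0.339 = 5.398 ppm.
(a) FC to add: 5.398 − 0.1 = 5.298 mg/L as Cl₂.
(a) Cl₂ equivalent: 5.298 mg/L × 343,678 L = 1821 g.
(a) Product at 10.6% available Cl: 1821 / 0.106 = 17,180 g.
(a) Volume: 17,180 g ÷ 1.07 g/mL = 16,050 mL.

(b) Rise: 3,650 g / 157,000 L × 1000 = 23.25 mg/L.

(a) 16.1 L; (b) 23.2 ppm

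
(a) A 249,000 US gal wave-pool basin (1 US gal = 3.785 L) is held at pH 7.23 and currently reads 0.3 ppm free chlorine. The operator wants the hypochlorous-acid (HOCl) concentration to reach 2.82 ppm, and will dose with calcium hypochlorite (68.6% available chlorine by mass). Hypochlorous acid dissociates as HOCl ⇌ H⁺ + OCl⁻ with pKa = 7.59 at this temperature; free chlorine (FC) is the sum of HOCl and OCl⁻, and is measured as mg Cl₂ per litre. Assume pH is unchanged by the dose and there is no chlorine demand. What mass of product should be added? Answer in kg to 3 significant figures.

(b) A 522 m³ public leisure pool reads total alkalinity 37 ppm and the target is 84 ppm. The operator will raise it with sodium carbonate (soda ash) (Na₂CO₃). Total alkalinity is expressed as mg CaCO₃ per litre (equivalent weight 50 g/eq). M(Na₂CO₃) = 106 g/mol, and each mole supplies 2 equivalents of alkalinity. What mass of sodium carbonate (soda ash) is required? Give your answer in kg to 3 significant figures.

(a) 5.15 kg; (b) 26.0 kg

(a) Volume: 249,000 US gal × 3.785 L/gal = 942,465 L.
(a) [OCl⁻]/[HOCl] = 10^(pH − pKa) = 10^(7.23 − 7.59) = 0.4365; fraction as HOCl = 1/(1 + 0.4365) = 0.6961.
(a) Free chlorine required for 2.82 ppm HOCl: 2.82 / 0.6961 = 4.051 ppm.
(a) FC to add: 4.051 − 0.3 = 3.751 mg/L as Cl₂.
(a) Cl₂ equivalent: 3.751 mg/L × 942,465 L = 3535 g.
(a) Product at 68.6% available Cl: 3535 / 0.686 = 5153 g.

(b) Volume: 522 m³ = 522,000 L.
(b) Alkalinity to add: (84 − 37) = 47 mg/L as CaCO₃ × 522,000 L = 24,530 g as CaCO₃.
(b) Equivalents: 24,530 g ÷ 50 g/eq = 490.7 eq.
(b) Each mole of Na₂CO₃ supplies 2 eq, so 490.7 / 2 = 245.3 mol.
(b) Mass: 245.3 mol × 106 g/mol = 26,010 g.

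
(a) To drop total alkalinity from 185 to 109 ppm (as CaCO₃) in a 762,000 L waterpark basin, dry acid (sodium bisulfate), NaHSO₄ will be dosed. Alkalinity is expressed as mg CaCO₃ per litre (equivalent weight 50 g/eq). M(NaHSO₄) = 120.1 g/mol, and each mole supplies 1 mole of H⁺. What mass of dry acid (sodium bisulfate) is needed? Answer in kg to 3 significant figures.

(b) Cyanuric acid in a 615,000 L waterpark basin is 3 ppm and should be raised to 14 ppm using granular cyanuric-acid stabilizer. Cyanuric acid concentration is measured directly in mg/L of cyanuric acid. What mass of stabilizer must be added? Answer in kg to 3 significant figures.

(a) 139 kg; (b) 6.76 kg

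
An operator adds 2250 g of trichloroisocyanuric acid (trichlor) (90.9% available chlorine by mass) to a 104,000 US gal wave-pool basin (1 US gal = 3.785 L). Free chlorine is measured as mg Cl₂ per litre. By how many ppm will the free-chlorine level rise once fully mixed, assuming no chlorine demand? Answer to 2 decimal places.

5.20 ppm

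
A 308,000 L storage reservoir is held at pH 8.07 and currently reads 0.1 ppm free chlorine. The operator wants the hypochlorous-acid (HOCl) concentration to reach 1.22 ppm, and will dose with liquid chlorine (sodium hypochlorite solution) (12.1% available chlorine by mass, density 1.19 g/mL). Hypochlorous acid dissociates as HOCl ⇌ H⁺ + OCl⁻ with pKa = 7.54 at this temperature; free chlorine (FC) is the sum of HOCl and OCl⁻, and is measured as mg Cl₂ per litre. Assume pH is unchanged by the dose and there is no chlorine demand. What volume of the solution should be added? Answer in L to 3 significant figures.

[OCl⁻]/[HOCl] = 10^(pH − pKa) = 10^(8.07 − 7.54) = 3.388; fraction as HOCl = 1/(1 + 3.388) = 0.2279.
Free chlorine required for 1.22 ppm HOCl: 1.22 / 0.2279 = 5.354 ppm.
FC to add: 5.354 − 0.1 = 5.254 mg/L as Cl₂.
Cl₂ equivalent: 5.254 mg/L × 308,000 L = 1618 g.
Product at 12.1% available Cl: 1618 / 0.121 = 13,370 g.
Volume: 13,370 g ÷ 1.19 g/mL = 11,240 mL.

11.2 L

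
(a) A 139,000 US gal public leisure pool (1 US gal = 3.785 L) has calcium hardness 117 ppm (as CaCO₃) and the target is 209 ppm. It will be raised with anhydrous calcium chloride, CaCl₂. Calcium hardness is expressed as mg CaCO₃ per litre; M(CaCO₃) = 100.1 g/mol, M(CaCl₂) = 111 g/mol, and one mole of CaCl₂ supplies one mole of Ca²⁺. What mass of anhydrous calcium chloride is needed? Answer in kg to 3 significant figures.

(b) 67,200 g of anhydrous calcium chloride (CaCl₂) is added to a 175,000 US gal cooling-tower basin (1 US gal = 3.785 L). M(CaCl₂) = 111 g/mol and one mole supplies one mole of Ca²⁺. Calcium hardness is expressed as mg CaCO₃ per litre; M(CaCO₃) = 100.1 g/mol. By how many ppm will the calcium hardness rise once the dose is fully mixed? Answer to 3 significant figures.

(a) 53.7 kg; (b) 91.5 ppm

(a) Volume: 139,000 US gal × 3.785 L/gal = 526,115 L.
(a) Hardness to add: (209 − 117) = 92 mg/L as CaCO₃ × 526,115 L = 48,400 g as CaCO₃.
(a) Moles of Ca²⁺ (1 mol Ca²⁺ ≡ 1 mol CaCO₃): 48,400 / 100.1 g/mol = 483.5 mol.
(a) Mass of CaCl₂: 483.5 × 111 = 53,670 g.

(b) Volume: 175,000 US gal × 3.785 L/gal = 662,375 L.
(b) Moles of Ca²⁺: 67,200 g ÷ 111 g/mol = 605.4 mol.
(b) As CaCO₃: 605.4 mol × 100.1 g/mol = 60,600 g.
(b) Rise: 60,600 g / 662,375 L × 1000 = 91.49 mg/L.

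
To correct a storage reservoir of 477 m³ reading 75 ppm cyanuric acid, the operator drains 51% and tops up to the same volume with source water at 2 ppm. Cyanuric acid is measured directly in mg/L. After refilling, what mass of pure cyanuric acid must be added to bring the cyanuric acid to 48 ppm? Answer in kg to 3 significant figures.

Volume: 477 m³ = 477,000 L.
After draining 51% and refilling: 75 × 0.49 + 2 × 0.51 = 37.77 ppm.
Deficit to target: 48 − 37.77 = 10.23 mg/L.
Mass: 10.23 mg/L × 477,000 L = 4880 g cyanuric acid.

4.88 kg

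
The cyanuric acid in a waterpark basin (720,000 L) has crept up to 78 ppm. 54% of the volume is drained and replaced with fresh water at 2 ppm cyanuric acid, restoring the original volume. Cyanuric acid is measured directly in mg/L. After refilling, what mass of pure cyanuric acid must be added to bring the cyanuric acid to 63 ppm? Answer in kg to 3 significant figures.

18.7 kg

After draining 54% and refilling: 78 × 0.46 + 2 × 0.54 = 36.96 ppm.
Deficit to target: 63 − 36.96 = 26.04 mg/L.
Mass: 26.04 mg/L × 720,000 L = 18,750 g cyanuric acid.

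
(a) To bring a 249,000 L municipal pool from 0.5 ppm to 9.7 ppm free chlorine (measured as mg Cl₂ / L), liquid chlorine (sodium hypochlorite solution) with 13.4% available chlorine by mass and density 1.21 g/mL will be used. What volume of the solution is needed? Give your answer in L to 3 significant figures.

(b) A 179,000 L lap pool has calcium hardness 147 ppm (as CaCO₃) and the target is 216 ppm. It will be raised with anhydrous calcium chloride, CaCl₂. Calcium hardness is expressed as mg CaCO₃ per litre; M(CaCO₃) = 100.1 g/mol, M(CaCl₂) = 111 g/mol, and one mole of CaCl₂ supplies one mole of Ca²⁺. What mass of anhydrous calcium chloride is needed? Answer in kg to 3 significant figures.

(a) 14.1 L; (b) 13.7 kg

(a) Chlorine deficit: 9.7 − 0.5 = 9.2 ppm = 9.2 mg/L as Cl₂.
(a) Cl₂ equivalent needed: 9.2 mg/L × 249,000 L = 2,291,000 mg = 2291 g.
(a) Product at 13.4% available chlorine: 2291 / 0.134 = 17,100 g.
(a) Volume at density 1.21 g/mL: 17,100 g ÷ 1.21 g/mL = 14,130 mL.

(b) Hardness to add: (216 − 147) = 69 mg/L as CaCO₃ × 179,000 L = 12,350 g as CaCO₃.
(b) Moles of Ca²⁺ (1 mol Ca²⁺ ≡ 1 mol CaCO₃): 12,350 / 100.1 g/mol = 123.4 mol.
(b) Mass of CaCl₂: 123.4 × 111 = 13,700 g.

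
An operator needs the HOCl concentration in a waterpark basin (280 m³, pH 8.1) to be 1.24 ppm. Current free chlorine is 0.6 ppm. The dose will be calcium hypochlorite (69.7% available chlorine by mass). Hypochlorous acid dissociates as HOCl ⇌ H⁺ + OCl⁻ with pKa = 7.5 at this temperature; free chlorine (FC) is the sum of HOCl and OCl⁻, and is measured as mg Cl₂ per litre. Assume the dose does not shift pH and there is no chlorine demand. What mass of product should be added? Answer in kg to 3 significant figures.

Volume: 280 m³ = 280,000 L.
[OCl⁻]/[HOCl] = 10^(pH − pKa) = 10^(8.1 − 7.5) = 3.981; fraction as HOCl = 1/(1 + 3.981) = 0.2008.
Free chlorine required for 1.24 ppm HOCl: 1.24 / 0.2008 = 6.177 ppm.
FC to add: 6.177 − 0.6 = 5.577 mg/L as Cl₂.
Cl₂ equivalent: 5.577 mg/L × 280,000 L = 1561 g.
Product at 69.7% available Cl: 1561 / 0.697 = 2240 g.

2.24 kg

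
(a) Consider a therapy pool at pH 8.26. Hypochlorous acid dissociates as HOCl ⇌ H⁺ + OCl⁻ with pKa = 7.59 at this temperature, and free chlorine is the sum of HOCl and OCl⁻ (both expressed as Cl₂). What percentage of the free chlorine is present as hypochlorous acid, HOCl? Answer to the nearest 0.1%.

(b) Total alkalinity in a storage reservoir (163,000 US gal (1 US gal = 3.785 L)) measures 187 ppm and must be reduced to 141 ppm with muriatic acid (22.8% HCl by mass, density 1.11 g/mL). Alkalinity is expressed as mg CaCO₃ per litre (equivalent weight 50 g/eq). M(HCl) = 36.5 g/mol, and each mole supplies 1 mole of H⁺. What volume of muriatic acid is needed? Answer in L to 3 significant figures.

(a) 17.6%; (b) 81.9 L

(a) [OCl⁻]/[HOCl] = 10^(pH − pKa) = 10^(8.26 − 7.59) = 10^0.67 = 4.677.
(a) Fraction as HOCl = 1 / (1 + 4.677) = 0.1761.

(b) Volume: 163,000 US gal × 3.785 L/gal = 616,955 L.
(b) Alkalinity to neutralize: (187 − 141) = 46 mg/L as CaCO₃ × 616,955 L = 28,380 g as CaCO₃.
(b) Equivalents of H⁺ required: 28,380 ÷ 50 g/eq = 567.6 eq = 567.6 mol HCl.
(b) Mass of HCl: 567.6 × 36.5 = 20,720 g.
(b) Mass of 22.8% solution: 20,720 / 0.228 = 90,870 g.
(b) Volume: 90,870 g ÷ 1.11 g/mL = 81,860 mL.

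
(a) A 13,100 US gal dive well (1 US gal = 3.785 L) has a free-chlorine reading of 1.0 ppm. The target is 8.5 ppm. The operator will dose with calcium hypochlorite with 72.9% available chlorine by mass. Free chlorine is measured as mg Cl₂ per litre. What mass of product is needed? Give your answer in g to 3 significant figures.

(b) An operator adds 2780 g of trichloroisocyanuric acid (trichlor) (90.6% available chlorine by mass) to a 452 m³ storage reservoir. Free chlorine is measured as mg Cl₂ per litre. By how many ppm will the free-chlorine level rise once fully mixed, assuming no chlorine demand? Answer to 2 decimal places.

(a) 510 g; (b) 5.57 ppm

(a) Volume: 13,100 US gal × 3.785 L/gal = 49,584 L.
(a) Chlorine deficit: 8.5 − 1.0 = 7.5 ppm = 7.5 mg/L as Cl₂.
(a) Cl₂ equivalent needed: 7.5 mg/L × 49,584 L = 371,900 mg = 371.9 g.
(a) Product at 72.9% available chlorine: 371.9 / 0.729 = 510.1 g.

(b) Volume: 452 m³ = 452,000 L.
(b) Available chlorine delivered: 2780 g × 0.906 = 2519 g as Cl₂.
(b) Concentration rise: 2519 g / 452,000 L = 5.572 mg/L = 5.57 ppm.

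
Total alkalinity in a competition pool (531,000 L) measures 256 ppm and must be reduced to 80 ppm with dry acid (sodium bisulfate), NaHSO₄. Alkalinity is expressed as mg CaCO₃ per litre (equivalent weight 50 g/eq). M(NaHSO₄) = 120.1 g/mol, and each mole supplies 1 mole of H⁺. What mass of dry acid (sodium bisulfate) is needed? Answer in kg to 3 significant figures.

Alkalinity to neutralize: (256 − 80) = 176 mg/L as CaCO₃ × 531,000 L = 93,460 g as CaCO₃.
Equivalents of H⁺ required: 93,460 ÷ 50 g/eq = 1869 eq = 1869 mol NaHSO₄.
Mass of NaHSO₄: 1869 × 120.1 = 224,500 g.

224 kg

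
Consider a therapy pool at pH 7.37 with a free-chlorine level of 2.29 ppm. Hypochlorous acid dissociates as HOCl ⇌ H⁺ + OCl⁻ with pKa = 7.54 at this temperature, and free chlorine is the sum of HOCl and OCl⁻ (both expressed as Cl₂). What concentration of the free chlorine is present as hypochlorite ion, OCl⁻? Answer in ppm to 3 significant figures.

0.924 ppm

[OCl⁻]/[HOCl] = 10^(pH − pKa) = 10^(7.37 − 7.54) = 10^-0.17 = 0.6761.
Fraction as HOCl = 1 / (1 + 0.6761) = 0.5966.
OCl⁻ = (1 − 0.5966) × 2.29 ppm = 0.9237 ppm.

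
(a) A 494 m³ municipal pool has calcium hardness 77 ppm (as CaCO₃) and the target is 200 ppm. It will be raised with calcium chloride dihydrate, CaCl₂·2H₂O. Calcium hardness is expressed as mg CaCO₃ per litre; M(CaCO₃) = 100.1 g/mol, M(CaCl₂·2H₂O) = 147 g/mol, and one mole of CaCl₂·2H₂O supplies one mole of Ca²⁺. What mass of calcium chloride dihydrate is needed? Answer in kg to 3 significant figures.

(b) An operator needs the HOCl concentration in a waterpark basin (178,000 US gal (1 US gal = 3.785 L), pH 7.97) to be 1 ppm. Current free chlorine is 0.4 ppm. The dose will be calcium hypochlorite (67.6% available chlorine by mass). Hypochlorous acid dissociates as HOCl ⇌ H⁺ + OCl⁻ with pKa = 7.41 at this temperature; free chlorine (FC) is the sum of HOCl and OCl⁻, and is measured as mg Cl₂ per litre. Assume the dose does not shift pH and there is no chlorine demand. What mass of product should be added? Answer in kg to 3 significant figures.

(a) Volume: 494 m³ = 494,000 L.
(a) Hardness to add: (200 − 77) = 123 mg/L as CaCO₃ × 494,000 L = 60,760 g as CaCO₃.
(a) Moles of Ca²⁺ (1 mol Ca²⁺ ≡ 1 mol CaCO₃): 60,760 / 100.1 g/mol = 607 mol.
(a) Mass of CaCl₂·2H₂O: 607 × 147 = 89,230 g.

(b) Volume: 178,000 US gal × 3.785 L/gal = 673,730 L.
(b) [OCl⁻]/[HOCl] = 10^(pH − pKa) = 10^(7.97 − 7.41) = 3.631; fraction as HOCl = 1/(1 + 3.631) = 0.2159.
(b) Free chlorine required for 1 ppm HOCl: 1 / 0.2159 = 4.631 ppm.
(b) FC to add: 4.631 − 0.4 = 4.231 mg/L as Cl₂.
(b) Cl₂ equivalent: 4.231 mg/L × 673,730 L = 2850 g.
(b) Product at 67.6% available Cl: 2850 / 0.676 = 4217 g.

(a) 89.2 kg; (b) 4.22 kg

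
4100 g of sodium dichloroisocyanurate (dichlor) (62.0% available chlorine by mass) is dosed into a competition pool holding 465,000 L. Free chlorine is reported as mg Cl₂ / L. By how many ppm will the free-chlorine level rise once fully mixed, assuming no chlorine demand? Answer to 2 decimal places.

5.47 ppm

Available chlorine delivered: 4100 g × 0.62 = 2542 g as Cl₂.
Concentration rise: 2542 g / 465,000 L = 5.467 mg/L = 5.47 ppm.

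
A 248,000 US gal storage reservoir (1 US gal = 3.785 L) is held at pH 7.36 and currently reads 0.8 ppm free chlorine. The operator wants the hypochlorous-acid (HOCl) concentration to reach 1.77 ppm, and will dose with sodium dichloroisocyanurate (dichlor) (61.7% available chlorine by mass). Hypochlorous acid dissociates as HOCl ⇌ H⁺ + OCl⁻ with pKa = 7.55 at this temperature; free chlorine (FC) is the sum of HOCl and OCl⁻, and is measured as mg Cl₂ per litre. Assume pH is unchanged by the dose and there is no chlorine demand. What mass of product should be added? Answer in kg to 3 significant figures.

3.21 kg

Volume: 248,000 US gal × 3.785 L/gal = 938,680 L.
[OCl⁻]/[HOCl] = 10^(pH − pKa) = 10^(7.36 − 7.55) = 0.6457; fraction as HOCl = 1/(1 + 0.6457) = 0.6077.
Free chlorine required for 1.77 ppm HOCl: 1.77 / 0.6077 = 2.913 ppm.
FC to add: 2.913 − 0.8 = 2.113 mg/L as Cl₂.
Cl₂ equivalent: 2.113 mg/L × 938,680 L = 1983 g.
Product at 61.7% available Cl: 1983 / 0.617 = 3214 g.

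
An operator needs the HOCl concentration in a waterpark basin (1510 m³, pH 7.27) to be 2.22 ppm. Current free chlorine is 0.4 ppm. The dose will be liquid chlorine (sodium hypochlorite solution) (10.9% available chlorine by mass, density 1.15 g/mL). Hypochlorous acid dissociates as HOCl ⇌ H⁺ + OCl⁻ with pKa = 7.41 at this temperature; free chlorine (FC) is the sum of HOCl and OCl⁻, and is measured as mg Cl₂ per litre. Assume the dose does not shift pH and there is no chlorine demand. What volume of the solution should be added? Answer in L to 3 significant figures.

Volume: 1510 m³ = 1,510,000 L.
[OCl⁻]/[HOCl] = 10^(pH − pKa) = 10^(7.27 − 7.41) = 0.7244; fraction as HOCl = 1/(1 + 0.7244) = 0.5799.
Free chlorine required for 2.22 ppm HOCl: 2.22 / 0.5799 = 3.828 ppm.
FC to add: 3.828 − 0.4 = 3.428 mg/L as Cl₂.
Cl₂ equivalent: 3.428 mg/L × 1,510,000 L = 5177 g.
Product at 10.9% available Cl: 5177 / 0.109 = 47,490 g.
Volume: 47,490 g ÷ 1.15 g/mL = 41,300 mL.

41.3 L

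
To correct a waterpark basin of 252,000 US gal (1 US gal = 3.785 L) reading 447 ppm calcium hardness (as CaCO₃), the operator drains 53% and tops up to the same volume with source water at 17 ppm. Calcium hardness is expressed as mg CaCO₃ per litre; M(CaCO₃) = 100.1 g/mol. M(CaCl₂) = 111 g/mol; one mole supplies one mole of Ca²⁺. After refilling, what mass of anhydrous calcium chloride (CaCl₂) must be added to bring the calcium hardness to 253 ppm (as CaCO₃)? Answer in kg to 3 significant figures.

35.9 kg

Volume: 252,000 US gal × 3.785 L/gal = 953,820 L.
After draining 53% and refilling: 447 × 0.47 + 17 × 0.53 = 219.1 ppm.
Deficit to target: 253 − 219.1 = 33.9 mg/L.
As CaCO₃: 33.9 mg/L × 953,820 L = 32,330 g; ÷ 100.1 = 323 mol Ca²⁺.
Mass: 323 × 111 = 35,860 g.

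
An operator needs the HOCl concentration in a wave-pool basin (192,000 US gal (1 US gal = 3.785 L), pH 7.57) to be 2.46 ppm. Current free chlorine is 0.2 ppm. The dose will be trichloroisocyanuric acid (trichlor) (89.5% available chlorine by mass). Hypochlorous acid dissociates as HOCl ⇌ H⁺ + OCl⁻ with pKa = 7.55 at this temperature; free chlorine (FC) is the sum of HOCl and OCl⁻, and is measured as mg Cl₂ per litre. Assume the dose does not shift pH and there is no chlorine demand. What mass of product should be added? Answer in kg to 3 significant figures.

3.93 kg

Volume: 192,000 US gal × 3.785 L/gal = 726,720 L.
[OCl⁻]/[HOCl] = 10^(pH − pKa) = 10^(7.57 − 7.55) = 1.047; fraction as HOCl = 1/(1 + 1.047) = 0.4885.
Free chlorine required for 2.46 ppm HOCl: 2.46 / 0.4885 = 5.036 ppm.
FC to add: 5.036 − 0.2 = 4.836 mg/L as Cl₂.
Cl₂ equivalent: 4.836 mg/L × 726,720 L = 3514 g.
Product at 89.5% available Cl: 3514 / 0.895 = 3927 g.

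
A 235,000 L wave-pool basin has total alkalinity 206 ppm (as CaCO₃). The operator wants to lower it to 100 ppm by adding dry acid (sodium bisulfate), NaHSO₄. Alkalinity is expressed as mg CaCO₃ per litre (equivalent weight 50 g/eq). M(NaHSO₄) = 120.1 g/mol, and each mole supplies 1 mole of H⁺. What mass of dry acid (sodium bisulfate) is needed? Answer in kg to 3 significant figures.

Alkalinity to neutralize: (206 − 100) = 106 mg/L as CaCO₃ × 235,000 L = 24,910 g as CaCO₃.
Equivalents of H⁺ required: 24,910 ÷ 50 g/eq = 498.2 eq = 498.2 mol NaHSO₄.
Mass of NaHSO₄: 498.2 × 120.1 = 59,830 g.

59.8 kg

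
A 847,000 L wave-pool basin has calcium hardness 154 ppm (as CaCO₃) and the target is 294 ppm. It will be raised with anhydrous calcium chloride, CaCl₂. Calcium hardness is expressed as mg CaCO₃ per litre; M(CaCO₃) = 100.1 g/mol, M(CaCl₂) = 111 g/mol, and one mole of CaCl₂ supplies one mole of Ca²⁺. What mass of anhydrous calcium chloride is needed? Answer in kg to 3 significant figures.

131 kg

Hardness to add: (294 − 154) = 140 mg/L as CaCO₃ × 847,000 L = 118,600 g as CaCO₃.
Moles of Ca²⁺ (1 mol Ca²⁺ ≡ 1 mol CaCO₃): 118,600 / 100.1 g/mol = 1185 mol.
Mass of CaCl₂: 1185 × 111 = 131,500 g.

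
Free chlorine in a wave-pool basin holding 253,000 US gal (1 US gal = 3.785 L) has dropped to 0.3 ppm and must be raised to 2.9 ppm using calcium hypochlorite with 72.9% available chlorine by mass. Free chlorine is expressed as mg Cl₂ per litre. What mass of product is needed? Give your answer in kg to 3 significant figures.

Volume: 253,000 US gal × 3.785 L/gal = 957,605 L.
Chlorine deficit: 2.9 − 0.3 = 2.6 ppm = 2.6 mg/L as Cl₂.
Cl₂ equivalent needed: 2.6 mg/L × 957,605 L = 2,490,000 mg = 2490 g.
Product at 72.9% available chlorine: 2490 / 0.729 = 3415 g.

3.42 kg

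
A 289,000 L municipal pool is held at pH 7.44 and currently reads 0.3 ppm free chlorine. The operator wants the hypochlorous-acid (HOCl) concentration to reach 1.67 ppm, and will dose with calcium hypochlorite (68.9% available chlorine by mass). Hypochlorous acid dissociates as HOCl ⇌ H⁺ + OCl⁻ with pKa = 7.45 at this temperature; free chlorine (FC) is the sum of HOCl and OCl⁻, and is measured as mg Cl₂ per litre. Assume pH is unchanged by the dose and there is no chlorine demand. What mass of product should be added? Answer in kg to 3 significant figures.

1.26 kg

[OCl⁻]/[HOCl] = 10^(pH − pKa) = 10^(7.44 − 7.45) = 0.9772; fraction as HOCl = 1/(1 + 0.9772) = 0.5058.
Free chlorine required for 1.67 ppm HOCl: 1.67 / 0.5058 = 3.302 ppm.
FC to add: 3.302 − 0.3 = 3.002 mg/L as Cl₂.
Cl₂ equivalent: 3.002 mg/L × 289,000 L = 867.6 g.
Product at 68.9% available Cl: 867.6 / 0.689 = 1259 g.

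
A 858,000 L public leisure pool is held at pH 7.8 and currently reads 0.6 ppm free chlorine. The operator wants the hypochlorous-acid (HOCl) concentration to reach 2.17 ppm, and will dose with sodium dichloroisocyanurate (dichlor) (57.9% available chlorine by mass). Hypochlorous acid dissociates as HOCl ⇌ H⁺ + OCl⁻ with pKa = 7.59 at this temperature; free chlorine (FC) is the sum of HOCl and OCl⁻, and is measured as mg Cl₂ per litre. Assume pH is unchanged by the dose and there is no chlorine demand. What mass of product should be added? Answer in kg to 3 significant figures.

7.54 kg

[OCl⁻]/[HOCl] = 10^(pH − pKa) = 10^(7.8 − 7.59) = 1.622; fraction as HOCl = 1/(1 + 1.622) = 0.3814.
Free chlorine required for 2.17 ppm HOCl: 2.17 / 0.3814 = 5.689 ppm.
FC to add: 5.689 − 0.6 = 5.089 mg/L as Cl₂.
Cl₂ equivalent: 5.089 mg/L × 858,000 L = 4367 g.
Product at 57.9% available Cl: 4367 / 0.579 = 7542 g.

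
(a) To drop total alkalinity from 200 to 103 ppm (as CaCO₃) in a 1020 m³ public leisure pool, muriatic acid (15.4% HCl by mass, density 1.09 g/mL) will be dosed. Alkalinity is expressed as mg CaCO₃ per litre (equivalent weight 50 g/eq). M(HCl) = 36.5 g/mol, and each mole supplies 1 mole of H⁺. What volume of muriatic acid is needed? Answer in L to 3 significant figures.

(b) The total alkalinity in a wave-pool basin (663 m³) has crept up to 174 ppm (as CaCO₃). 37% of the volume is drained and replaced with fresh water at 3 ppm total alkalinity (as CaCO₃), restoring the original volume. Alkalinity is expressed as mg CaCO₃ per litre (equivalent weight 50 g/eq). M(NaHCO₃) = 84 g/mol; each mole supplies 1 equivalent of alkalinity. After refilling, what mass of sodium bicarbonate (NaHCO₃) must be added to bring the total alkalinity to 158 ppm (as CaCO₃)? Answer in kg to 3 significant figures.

(a) 430 L; (b) 52.7 kg

(a) Volume: 1020 m³ = 1,020,000 L.
(a) Alkalinity to neutralize: (200 − 103) = 97 mg/L as CaCO₃ × 1,020,000 L = 98,940 g as CaCO₃.
(a) Equivalents of H⁺ required: 98,940 ÷ 50 g/eq = 1979 eq = 1979 mol HCl.
(a) Mass of HCl: 1979 × 36.5 = 72,230 g.
(a) Mass of 15.4% solution: 72,230 / 0.154 = 469,000 g.
(a) Volume: 469,000 g ÷ 1.09 g/mL = 430,300 mL.

(b) Volume: 663 m³ = 663,000 L.
(b) After draining 37% and refilling: 174 × 0.63 + 3 × 0.37 = 110.73 ppm.
(b) Deficit to target: 158 − 110.73 = 47.27 mg/L.
(b) As CaCO₃: 47.27 mg/L × 663,000 L = 31,340 g; ÷ 50 g/eq ÷ 1 = 626.8 mol NaHCO₃.
(b) Mass: 626.8 × 84 = 52,650 g.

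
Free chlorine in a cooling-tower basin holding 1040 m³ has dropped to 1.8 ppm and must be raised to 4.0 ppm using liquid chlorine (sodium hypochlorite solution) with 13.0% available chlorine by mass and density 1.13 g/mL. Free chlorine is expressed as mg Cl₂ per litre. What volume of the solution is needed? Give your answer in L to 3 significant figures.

15.6 L

Volume: 1040 m³ = 1,040,000 L.
Chlorine deficit: 4.0 − 1.8 = 2.2 ppm = 2.2 mg/L as Cl₂.
Cl₂ equivalent needed: 2.2 mg/L × 1,040,000 L = 2,288,000 mg = 2288 g.
Product at 13.0% available chlorine: 2288 / 0.13 = 17,600 g.
Volume at density 1.13 g/mL: 17,600 g ÷ 1.13 g/mL = 15,580 mL.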